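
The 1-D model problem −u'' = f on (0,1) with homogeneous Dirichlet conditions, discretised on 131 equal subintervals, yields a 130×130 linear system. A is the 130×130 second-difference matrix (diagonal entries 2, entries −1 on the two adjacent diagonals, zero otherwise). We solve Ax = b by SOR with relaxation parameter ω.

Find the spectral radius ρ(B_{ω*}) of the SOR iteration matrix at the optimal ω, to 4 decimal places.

ρ_SOR = 0.9532

[ρ_J] n=130: ρ(B_J) = cos(π/(n+1)) = cos(π/131) = 0.9997.
root = sin(π/131) = 0.02398  (since 1−cos² = sin²).
ω* = 2/(1 + 0.02398) = 2/1.02398 = 1.9532.
ρ_SOR = ω* − 1 = 1.9532 − 1 = 0.9532.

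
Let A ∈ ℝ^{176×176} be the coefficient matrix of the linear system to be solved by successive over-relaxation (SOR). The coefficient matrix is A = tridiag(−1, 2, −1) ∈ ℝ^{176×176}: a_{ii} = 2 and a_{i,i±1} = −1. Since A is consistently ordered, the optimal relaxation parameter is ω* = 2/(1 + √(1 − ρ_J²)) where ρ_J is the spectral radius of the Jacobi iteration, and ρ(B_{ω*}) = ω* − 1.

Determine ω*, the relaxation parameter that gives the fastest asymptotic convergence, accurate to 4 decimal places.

B_J for the 176×176 system has eigenvalues cos(kπ/177); ρ_J = cos(π/177) = 0.9998.
√(1−ρ_J²) simplifies to sin(π/177) = 0.01775.
So ω* = 2/1.01775 = 1.9651 (Young).
ρ_SOR = ω* − 1 = 1.9651 − 1 = 0.9651.

ω* = 1.9651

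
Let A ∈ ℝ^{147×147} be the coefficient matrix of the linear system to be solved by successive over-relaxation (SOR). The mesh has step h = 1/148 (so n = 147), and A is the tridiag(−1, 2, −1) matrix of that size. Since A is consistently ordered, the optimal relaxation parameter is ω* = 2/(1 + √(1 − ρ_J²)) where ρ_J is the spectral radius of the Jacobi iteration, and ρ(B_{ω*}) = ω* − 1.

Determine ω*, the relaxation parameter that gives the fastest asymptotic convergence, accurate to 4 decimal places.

n=147: λ(B_J) = 1 − λ(A)/2 = cos(kπ/148); k=1 gives ρ_J = 0.9998.
√(1−ρ_J²) simplifies to sin(π/148) = 0.02123.
[ω*] 2 ÷ (1 + 0.02123) = 2 ÷ 1.02123 = 1.9584.
and ρ(B_{ω*}) = 1.9584 − 1 = 0.9584.

ω* = 1.9584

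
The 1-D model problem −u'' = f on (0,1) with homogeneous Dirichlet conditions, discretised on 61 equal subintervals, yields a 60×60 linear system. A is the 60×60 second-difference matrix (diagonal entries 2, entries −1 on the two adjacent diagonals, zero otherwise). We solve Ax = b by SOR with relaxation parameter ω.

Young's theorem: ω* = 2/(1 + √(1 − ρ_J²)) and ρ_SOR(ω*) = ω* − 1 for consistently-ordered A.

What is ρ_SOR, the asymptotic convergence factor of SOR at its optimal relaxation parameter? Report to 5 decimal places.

ρ_SOR = 0.90208

½·tridiag(1,0,1) at n=60: λ_k = cos(kπ/61); max |λ| at k=1 ⇒ ρ_J = cos(π/61) ≈ 0.99867.
1 − cos²(π/61) = sin²(π/61) ⇒ √(1−ρ_J²) = sin(π/61) = 0.051479.
[ω*] 2 ÷ (1 + 0.051479) = 2 ÷ 1.051479 = 1.90208.
ρ_SOR = ω* − 1 ≈ 0.90208.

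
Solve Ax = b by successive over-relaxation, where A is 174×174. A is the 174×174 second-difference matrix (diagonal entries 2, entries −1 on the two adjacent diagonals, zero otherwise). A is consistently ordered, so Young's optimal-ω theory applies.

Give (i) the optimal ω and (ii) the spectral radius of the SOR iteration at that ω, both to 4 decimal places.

ω* = 1.9647, ρ_SOR = 0.9647

ρ_J = max_k |cos(kπ/175)| = cos(π/175) = 0.9998
root = sin(π/175) = 0.01795  (since 1−cos² = sin²).
So ω* = 2/1.01795 = 1.9647 (Young).
ρ_SOR = ω* − 1 ≈ 0.9647.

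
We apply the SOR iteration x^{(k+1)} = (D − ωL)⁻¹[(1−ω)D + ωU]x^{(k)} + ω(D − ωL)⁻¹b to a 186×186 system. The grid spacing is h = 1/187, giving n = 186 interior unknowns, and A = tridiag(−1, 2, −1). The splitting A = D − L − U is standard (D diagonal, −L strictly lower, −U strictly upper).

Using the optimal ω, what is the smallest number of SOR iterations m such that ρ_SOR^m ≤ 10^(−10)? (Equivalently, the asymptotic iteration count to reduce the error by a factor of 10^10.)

m = 686

ρ_J = max_k |cos(kπ/187)| = cos(π/187) = 0.9998589
root = sin(π/187) = 0.0167992  (since 1−cos² = sin²).
ω* = 2/(1+0.0167992) = 1.9669567
ρ(B_{ω*}) = ω*−1 = 0.9669567
ρ_SOR^m ≤ 10^(−10) ⇔ m ≥ 10·ln10/(−ln 0.9669567) = 23.0259/0.0336016 = 685.262; m = ⌈685.262⌉ = 686.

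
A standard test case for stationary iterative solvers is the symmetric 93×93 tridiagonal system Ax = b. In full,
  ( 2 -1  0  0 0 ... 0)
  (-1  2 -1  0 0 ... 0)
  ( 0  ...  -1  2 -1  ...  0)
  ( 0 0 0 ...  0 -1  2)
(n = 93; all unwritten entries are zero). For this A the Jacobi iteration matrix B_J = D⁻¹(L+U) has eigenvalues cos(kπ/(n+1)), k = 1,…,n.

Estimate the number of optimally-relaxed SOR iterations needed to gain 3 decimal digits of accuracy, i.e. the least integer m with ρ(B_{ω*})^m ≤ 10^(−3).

m = 104

With n=93, ρ(Jacobi) = cos(π/94) = 0.9994416.
root = sin(π/94) = 0.0334150  (since 1−cos² = sin²).
ω* = 2/(1 + 0.0334150) = 2/1.0334150 = 1.9353309.
ρ(B_{ω*}) = ω*−1 = 0.9353309
(0.9353309)^m ≤ 10^{−3}  ⇒  m·ln(0.9353309) ≤ −3·ln10  ⇒  m ≥ 103.325  ⇒  m = 104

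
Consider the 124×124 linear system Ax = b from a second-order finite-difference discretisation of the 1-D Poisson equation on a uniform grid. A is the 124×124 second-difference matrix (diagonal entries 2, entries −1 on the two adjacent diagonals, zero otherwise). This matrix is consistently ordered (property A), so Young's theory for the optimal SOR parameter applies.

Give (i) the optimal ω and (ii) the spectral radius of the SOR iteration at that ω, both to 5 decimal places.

ω* = 1.95097, ρ_SOR = 0.95097

n=124: λ(B_J) = 1 − λ(A)/2 = cos(kπ/125); k=1 gives ρ_J = 0.99968.
√(1 − cos²(π/125)) = sin(π/125) ≈ 0.025130.
Young: ω* = 2/(1+√(1−ρ_J²)) = 2/(1+0.025130) = 2/1.025130 = 1.95097.
[ρ_SOR] ω* − 1 = 0.95097.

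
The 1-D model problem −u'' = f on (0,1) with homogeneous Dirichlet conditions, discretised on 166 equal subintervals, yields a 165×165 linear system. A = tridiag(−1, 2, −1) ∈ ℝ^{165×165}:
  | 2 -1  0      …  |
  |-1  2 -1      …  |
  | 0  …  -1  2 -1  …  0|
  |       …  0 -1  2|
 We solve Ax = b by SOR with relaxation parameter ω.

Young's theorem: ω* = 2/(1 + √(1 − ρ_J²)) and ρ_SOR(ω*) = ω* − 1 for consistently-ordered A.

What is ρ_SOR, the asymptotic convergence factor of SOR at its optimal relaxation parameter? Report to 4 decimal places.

spectrum of D⁻¹(L+U) = {cos(kπ/166) : 1≤k≤165}; ρ_J = cos(π/166) = 0.9998.
√(1−ρ_J²) simplifies to sin(π/166) = 0.01892.
Young: ω* = 2/(1+√(1−ρ_J²)) = 2/(1+0.01892) = 2/1.01892 = 1.9629.
Hence ρ(B_{ω*}) = 1.9629 − 1 = 0.9629.

ρ_SOR = 0.9629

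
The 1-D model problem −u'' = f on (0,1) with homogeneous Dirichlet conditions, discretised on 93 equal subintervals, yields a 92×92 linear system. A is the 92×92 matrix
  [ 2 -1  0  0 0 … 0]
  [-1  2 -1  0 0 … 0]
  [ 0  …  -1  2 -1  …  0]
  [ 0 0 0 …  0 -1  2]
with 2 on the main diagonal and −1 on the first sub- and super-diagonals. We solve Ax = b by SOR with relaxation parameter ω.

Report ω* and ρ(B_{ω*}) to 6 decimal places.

ω* = 1.934659, ρ_SOR = 0.934659

B_J for the 92×92 system has eigenvalues cos(kπ/93); ρ_J = cos(π/93) = 0.999429.
√(1 − cos²(π/93)) = sin(π/93) ≈ 0.0337741.
ω* = 2 / (1 + 0.0337741) = 2 / 1.0337741 ≈ 1.934659.
ρ_SOR = ω* − 1 = 1.934659 − 1 = 0.934659.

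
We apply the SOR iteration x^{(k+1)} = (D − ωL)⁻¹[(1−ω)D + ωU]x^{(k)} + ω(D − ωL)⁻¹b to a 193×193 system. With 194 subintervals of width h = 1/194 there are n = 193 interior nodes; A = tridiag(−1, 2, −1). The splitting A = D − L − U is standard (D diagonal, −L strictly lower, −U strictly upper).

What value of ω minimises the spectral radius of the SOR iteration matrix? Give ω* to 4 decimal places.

ρ_J = max_k |cos(kπ/194)| = cos(π/194) = 0.9999
root = sin(π/194) = 0.01619  (since 1−cos² = sin²).
Young: ω* = 2/(1+√(1−ρ_J²)) = 2/(1+0.01619) = 2/1.01619 = 1.9681.
ρ(B_{ω*}) = ω*−1 = 0.9681

ω* = 1.9681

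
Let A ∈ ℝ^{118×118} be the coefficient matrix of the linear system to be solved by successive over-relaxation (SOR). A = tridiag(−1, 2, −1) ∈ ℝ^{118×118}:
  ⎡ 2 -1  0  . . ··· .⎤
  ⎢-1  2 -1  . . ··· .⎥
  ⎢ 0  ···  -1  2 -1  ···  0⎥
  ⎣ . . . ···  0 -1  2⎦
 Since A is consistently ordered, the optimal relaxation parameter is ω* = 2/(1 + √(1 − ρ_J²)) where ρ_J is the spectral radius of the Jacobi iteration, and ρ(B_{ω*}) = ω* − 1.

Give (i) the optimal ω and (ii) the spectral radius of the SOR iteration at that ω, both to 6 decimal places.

ω* = 1.948564, ρ_SOR = 0.948564

spectrum of D⁻¹(L+U) = {cos(kπ/119) : 1≤k≤118}; ρ_J = cos(π/119) = 0.999652.
root = sin(π/119) = 0.0263969  (since 1−cos² = sin²).
ω* = 2 / (1 + 0.0263969) = 2 / 1.0263969 ≈ 1.948564.
ρ_SOR = ω* − 1 = 1.948564 − 1 = 0.948564.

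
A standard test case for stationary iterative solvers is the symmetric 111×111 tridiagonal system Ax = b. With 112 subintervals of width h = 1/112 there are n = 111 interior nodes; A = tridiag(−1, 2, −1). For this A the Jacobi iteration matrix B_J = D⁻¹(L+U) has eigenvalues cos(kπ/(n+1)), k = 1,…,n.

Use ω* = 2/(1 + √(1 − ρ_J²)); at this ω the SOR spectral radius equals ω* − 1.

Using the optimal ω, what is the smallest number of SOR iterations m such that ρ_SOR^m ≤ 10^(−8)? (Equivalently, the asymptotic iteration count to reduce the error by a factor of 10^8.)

n=111: λ(B_J) = 1 − λ(A)/2 = cos(kπ/112); k=1 gives ρ_J = 0.9996066.
root = sin(π/112) = 0.0280463  (since 1−cos² = sin²).
Then 2/(1+√(1−ρ_J²)) = 2/(1+0.0280463); ω* = 2/1.0280463 = 1.9454377.
At ω = 1.9454377 every |λ(B_ω)| = ω−1, so ρ_SOR = 0.9454377.
(0.9454377)^m ≤ 10^{−8}  ⇒  m·ln(0.9454377) ≤ −8·ln10  ⇒  m ≥ 328.312  ⇒  m = 329

m = 329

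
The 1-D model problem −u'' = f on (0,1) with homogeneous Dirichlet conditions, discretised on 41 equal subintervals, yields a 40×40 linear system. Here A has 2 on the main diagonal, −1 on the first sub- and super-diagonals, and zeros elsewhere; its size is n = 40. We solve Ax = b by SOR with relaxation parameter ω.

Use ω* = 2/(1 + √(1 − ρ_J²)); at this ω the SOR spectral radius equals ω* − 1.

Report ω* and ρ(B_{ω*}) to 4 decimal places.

ω* = 1.8578, ρ_SOR = 0.8578

With n=40, ρ(Jacobi) = cos(π/41) = 0.9971.
√(1 − cos²(π/41)) = sin(π/41) ≈ 0.07655.
ω* = 2/(1+0.07655) = 1.8578
At ω = 1.8578 every |λ(B_ω)| = ω−1, so ρ_SOR = 0.8578.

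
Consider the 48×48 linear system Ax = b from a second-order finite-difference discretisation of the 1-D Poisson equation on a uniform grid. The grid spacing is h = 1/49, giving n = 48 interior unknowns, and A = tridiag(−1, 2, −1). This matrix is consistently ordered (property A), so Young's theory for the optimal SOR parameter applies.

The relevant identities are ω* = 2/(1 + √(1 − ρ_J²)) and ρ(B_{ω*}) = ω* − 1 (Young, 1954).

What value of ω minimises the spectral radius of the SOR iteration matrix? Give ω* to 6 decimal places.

With n=48, ρ(Jacobi) = cos(π/49) = 0.997945.
√(1 − cos²(π/49)) = sin(π/49) ≈ 0.0640702.
Young: ω* = 2/(1+√(1−ρ_J²)) = 2/(1+0.0640702) = 2/1.0640702 = 1.879575.
ρ_SOR = ω* − 1 ≈ 0.879575.

ω* = 1.879575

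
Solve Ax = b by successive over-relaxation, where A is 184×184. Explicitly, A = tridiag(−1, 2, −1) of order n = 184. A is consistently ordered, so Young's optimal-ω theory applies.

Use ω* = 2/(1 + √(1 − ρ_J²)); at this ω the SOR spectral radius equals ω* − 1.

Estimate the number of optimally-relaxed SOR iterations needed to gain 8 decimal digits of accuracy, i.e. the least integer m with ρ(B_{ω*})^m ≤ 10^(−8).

m = 543

[ρ_J] n=184: ρ(B_J) = cos(π/(n+1)) = cos(π/185) = 0.9998558.
root = sin(π/185) = 0.0169808  (since 1−cos² = sin²).
ω* = 2/(1+0.0169808) = 1.9666055
ρ(B_{ω*}) = ω*−1 = 0.9666055
8·ln10 = 18.4207; −ln(0.9666055) = 0.0339648; m = ⌈18.4207/0.0339648⌉ = ⌈542.347⌉ = 543.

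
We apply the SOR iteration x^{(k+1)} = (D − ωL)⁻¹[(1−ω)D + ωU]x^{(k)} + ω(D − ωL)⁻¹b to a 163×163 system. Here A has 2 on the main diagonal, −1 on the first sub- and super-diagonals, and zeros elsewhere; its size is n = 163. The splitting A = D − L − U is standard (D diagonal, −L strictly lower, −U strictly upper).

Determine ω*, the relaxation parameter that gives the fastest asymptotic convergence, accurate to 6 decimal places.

ω* = 1.962410

n=163: λ(B_J) = 1 − λ(A)/2 = cos(kπ/164); k=1 gives ρ_J = 0.999817.
root = sin(π/164) = 0.0191549  (since 1−cos² = sin²).
ω* = 2 / (1 + 0.0191549) = 2 / 1.0191549 ≈ 1.962410.
Hence ρ(B_{ω*}) = 1.962410 − 1 = 0.962410.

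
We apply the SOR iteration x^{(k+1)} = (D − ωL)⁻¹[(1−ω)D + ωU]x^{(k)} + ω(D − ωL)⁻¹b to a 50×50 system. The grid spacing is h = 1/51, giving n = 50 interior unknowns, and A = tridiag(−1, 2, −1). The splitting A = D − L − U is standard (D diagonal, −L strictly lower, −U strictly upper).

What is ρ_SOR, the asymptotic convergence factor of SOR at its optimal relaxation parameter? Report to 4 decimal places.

spectrum of D⁻¹(L+U) = {cos(kπ/51) : 1≤k≤50}; ρ_J = cos(π/51) = 0.9981.
√(1 − cos²(π/51)) = sin(π/51) ≈ 0.06156.
[ω*] 2 ÷ (1 + 0.06156) = 2 ÷ 1.06156 = 1.8840.
[ρ_SOR] ω* − 1 = 0.8840.

ρ_SOR = 0.8840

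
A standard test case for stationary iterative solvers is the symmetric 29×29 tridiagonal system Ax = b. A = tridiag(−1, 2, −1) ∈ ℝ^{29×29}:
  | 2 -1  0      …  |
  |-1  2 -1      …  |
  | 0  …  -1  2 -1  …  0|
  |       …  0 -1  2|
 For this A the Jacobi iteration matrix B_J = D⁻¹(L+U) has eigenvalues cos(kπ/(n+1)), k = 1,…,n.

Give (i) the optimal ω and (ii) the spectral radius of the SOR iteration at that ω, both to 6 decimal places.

spectrum of D⁻¹(L+U) = {cos(kπ/30) : 1≤k≤29}; ρ_J = cos(π/30) = 0.994522.
root = sin(π/30) = 0.1045285  (since 1−cos² = sin²).
So ω* = 2/1.1045285 = 1.810727 (Young).
[ρ_SOR] ω* − 1 = 0.810727.

ω* = 1.810727, ρ_SOR = 0.810727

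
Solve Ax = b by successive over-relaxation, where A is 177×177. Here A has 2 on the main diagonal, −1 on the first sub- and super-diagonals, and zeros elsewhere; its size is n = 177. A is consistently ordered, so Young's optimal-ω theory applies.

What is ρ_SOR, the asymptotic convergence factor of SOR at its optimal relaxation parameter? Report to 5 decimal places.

ρ_SOR = 0.96532

spectrum of D⁻¹(L+U) = {cos(kπ/178) : 1≤k≤177}; ρ_J = cos(π/178) = 0.99984.
root = sin(π/178) = 0.017648  (since 1−cos² = sin²).
ω* = 2/(1 + 0.017648) = 2/1.017648 = 1.96532.
Hence ρ(B_{ω*}) = 1.96532 − 1 = 0.96532.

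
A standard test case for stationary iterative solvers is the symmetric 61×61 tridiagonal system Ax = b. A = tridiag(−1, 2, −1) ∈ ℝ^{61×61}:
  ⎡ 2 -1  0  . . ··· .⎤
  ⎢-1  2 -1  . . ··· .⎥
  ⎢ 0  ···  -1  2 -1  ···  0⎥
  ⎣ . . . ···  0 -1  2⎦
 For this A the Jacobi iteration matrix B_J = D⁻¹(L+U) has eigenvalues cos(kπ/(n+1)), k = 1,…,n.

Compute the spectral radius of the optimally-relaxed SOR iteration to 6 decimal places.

ρ_SOR = 0.903585

With n=61, ρ(Jacobi) = cos(π/62) = 0.998717.
√(1−ρ_J²) = |sin(π/62)| = 0.0506492
Then 2/(1+√(1−ρ_J²)) = 2/(1+0.0506492); ω* = 2/1.0506492 = 1.903585.
Hence ρ(B_{ω*}) = 1.903585 − 1 = 0.903585.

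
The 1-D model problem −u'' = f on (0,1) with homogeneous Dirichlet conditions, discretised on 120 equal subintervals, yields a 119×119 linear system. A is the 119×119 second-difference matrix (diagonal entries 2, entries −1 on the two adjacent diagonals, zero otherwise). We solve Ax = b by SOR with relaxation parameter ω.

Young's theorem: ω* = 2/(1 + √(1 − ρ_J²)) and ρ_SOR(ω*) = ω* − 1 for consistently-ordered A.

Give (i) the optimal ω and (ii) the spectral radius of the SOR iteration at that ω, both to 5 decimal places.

[ρ_J] n=119: ρ(B_J) = cos(π/(n+1)) = cos(π/120) = 0.99966.
root = sin(π/120) = 0.026177  (since 1−cos² = sin²).
So ω* = 2/1.026177 = 1.94898 (Young).
ρ_SOR = ω* − 1 ≈ 0.94898.

ω* = 1.94898, ρ_SOR = 0.94898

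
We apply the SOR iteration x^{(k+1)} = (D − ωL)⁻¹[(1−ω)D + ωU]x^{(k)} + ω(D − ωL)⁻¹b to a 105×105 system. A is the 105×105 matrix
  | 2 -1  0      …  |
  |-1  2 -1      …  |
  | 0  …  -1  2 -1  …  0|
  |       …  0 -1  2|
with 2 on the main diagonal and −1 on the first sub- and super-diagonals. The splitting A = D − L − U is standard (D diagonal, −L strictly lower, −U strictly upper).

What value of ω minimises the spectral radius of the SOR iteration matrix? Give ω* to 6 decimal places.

ω* = 1.942439

ρ_J = max_k |cos(kπ/106)| = cos(π/106) = 0.999561
√(1−ρ_J²) = |sin(π/106)| = 0.0296333
ω* = 2/(1 + 0.0296333) = 2/1.0296333 = 1.942439.
ρ(B_{ω*}) = ω*−1 = 0.942439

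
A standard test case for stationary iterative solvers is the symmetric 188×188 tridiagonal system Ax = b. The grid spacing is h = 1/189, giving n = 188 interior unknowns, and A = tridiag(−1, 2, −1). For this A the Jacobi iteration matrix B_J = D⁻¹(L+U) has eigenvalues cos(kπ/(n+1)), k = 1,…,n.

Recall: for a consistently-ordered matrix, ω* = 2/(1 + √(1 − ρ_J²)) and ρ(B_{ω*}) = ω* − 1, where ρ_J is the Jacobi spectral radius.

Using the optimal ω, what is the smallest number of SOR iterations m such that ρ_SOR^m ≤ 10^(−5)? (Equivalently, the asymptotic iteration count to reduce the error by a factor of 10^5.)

B_J for the 188×188 system has eigenvalues cos(kπ/189); ρ_J = cos(π/189) = 0.9998619.
√(1 − cos²(π/189)) = sin(π/189) ≈ 0.0166214.
[ω*] 2 ÷ (1 + 0.0166214) = 2 ÷ 1.0166214 = 1.9673007.
At ω = 1.9673007 every |λ(B_ω)| = ω−1, so ρ_SOR = 0.9673007.
(0.9673007)^m ≤ 10^{−5}  ⇒  m·ln(0.9673007) ≤ −5·ln10  ⇒  m ≥ 346.295  ⇒  m = 347

m = 347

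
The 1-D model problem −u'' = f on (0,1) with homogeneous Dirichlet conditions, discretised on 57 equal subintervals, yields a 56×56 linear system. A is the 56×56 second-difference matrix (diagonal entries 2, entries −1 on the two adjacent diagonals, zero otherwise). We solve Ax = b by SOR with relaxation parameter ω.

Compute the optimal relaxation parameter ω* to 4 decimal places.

½·tridiag(1,0,1) at n=56: λ_k = cos(kπ/57); max |λ| at k=1 ⇒ ρ_J = cos(π/57) ≈ 0.9985.
√(1 − cos²(π/57)) = sin(π/57) ≈ 0.05509.
Then 2/(1+√(1−ρ_J²)) = 2/(1+0.05509); ω* = 2/1.05509 = 1.8956.
Hence ρ(B_{ω*}) = 1.8956 − 1 = 0.8956.

ω* = 1.8956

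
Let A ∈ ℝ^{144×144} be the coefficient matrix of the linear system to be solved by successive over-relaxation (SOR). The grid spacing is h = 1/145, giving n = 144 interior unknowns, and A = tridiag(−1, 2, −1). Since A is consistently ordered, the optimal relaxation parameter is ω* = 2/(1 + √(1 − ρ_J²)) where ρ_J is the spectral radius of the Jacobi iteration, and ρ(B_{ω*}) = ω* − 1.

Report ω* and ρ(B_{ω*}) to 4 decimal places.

ρ_J = max_k |cos(kπ/145)| = cos(π/145) = 0.9998
√(1−ρ_J²) simplifies to sin(π/145) = 0.02166.
ω* = 2/(1 + 0.02166) = 2/1.02166 = 1.9576.
ρ_SOR = ω* − 1 ≈ 0.9576.

ω* = 1.9576, ρ_SOR = 0.9576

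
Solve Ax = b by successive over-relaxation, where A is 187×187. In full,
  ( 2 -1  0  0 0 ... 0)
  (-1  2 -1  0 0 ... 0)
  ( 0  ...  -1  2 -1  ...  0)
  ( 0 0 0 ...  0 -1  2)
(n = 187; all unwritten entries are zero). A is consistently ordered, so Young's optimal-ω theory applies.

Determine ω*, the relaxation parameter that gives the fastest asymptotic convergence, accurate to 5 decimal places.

spectrum of D⁻¹(L+U) = {cos(kπ/188) : 1≤k≤187}; ρ_J = cos(π/188) = 0.99986.
1 − cos²(π/188) = sin²(π/188) ⇒ √(1−ρ_J²) = sin(π/188) = 0.016710.
Young: ω* = 2/(1+√(1−ρ_J²)) = 2/(1+0.016710) = 2/1.016710 = 1.96713.
[ρ_SOR] ω* − 1 = 0.96713.

ω* = 1.96713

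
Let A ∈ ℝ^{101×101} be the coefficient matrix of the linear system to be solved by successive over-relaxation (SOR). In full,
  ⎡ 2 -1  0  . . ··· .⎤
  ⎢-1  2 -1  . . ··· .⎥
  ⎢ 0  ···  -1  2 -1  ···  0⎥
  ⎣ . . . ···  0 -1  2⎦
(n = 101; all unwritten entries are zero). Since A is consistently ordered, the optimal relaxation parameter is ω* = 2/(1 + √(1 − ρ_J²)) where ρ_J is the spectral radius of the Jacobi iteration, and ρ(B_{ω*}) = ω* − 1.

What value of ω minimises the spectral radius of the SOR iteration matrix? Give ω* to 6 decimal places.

n=101: λ(B_J) = 1 − λ(A)/2 = cos(kπ/102); k=1 gives ρ_J = 0.999526.
root = sin(π/102) = 0.0307951  (since 1−cos² = sin²).
So ω* = 2/1.0307951 = 1.940250 (Young).
[ρ_SOR] ω* − 1 = 0.940250.

ω* = 1.940250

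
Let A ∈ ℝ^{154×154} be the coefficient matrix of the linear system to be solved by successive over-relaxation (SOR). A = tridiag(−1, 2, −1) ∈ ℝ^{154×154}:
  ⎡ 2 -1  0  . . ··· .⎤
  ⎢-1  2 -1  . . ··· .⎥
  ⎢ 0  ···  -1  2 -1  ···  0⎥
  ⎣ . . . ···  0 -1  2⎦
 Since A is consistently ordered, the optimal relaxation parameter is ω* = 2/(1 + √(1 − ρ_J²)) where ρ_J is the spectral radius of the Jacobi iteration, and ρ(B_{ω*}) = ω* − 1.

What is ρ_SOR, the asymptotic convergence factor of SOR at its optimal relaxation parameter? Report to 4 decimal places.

ρ_SOR = 0.9603

[ρ_J] n=154: ρ(B_J) = cos(π/(n+1)) = cos(π/155) = 0.9998.
√(1 − cos²(π/155)) = sin(π/155) ≈ 0.02027.
ω* = 2/(1+0.02027) = 1.9603
ρ(B_{ω*}) = ω*−1 = 0.9603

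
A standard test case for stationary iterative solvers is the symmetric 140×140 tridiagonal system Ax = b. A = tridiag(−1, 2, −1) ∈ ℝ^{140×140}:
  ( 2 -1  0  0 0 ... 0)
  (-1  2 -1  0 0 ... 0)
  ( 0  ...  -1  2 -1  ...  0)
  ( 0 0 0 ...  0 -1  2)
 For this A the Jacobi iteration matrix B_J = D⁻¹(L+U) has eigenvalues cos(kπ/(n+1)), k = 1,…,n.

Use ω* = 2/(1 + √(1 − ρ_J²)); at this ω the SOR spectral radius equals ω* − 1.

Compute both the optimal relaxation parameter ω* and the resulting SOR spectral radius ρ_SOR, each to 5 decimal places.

[ρ_J] n=140: ρ(B_J) = cos(π/(n+1)) = cos(π/141) = 0.99975.
root = sin(π/141) = 0.022279  (since 1−cos² = sin²).
ω* = 2/(1 + 0.022279) = 2/1.022279 = 1.95641.
ρ_SOR = ω* − 1 = 1.95641 − 1 = 0.95641.

ω* = 1.95641, ρ_SOR = 0.95641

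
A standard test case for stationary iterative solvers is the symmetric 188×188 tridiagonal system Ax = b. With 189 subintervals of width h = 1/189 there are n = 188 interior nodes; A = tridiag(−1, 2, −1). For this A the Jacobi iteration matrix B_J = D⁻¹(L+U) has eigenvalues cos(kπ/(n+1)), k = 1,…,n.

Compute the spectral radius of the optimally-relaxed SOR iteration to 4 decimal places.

½·tridiag(1,0,1) at n=188: λ_k = cos(kπ/189); max |λ| at k=1 ⇒ ρ_J = cos(π/189) ≈ 0.9999.
√(1−ρ_J²) simplifies to sin(π/189) = 0.01662.
[ω*] 2 ÷ (1 + 0.01662) = 2 ÷ 1.01662 = 1.9673.
ρ(B_{ω*}) = ω*−1 = 0.9673

ρ_SOR = 0.9673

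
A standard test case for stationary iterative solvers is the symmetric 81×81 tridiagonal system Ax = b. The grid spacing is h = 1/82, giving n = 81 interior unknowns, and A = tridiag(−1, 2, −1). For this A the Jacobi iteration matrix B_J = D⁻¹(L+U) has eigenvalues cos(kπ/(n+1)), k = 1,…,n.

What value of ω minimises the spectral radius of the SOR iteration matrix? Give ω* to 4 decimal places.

ω* = 1.9262

ρ_J = max_k |cos(kπ/82)| = cos(π/82) = 0.9993
√(1 − cos²(π/82)) = sin(π/82) ≈ 0.03830.
ω* = 2/(1+0.03830) = 1.9262
At ω = 1.9262 every |λ(B_ω)| = ω−1, so ρ_SOR = 0.9262.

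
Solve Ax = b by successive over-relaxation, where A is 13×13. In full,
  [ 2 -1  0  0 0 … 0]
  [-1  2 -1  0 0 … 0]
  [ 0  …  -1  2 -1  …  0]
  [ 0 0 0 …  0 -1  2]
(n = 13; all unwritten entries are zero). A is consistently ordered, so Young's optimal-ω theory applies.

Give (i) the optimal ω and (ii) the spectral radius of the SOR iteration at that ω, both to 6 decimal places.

ω* = 1.635964, ρ_SOR = 0.635964

[ρ_J] n=13: ρ(B_J) = cos(π/(n+1)) = cos(π/14) = 0.974928.
√(1 − cos²(π/14)) = sin(π/14) ≈ 0.2225209.
ω* = 2 / (1 + 0.2225209) = 2 / 1.2225209 ≈ 1.635964.
At ω = 1.635964 every |λ(B_ω)| = ω−1, so ρ_SOR = 0.635964.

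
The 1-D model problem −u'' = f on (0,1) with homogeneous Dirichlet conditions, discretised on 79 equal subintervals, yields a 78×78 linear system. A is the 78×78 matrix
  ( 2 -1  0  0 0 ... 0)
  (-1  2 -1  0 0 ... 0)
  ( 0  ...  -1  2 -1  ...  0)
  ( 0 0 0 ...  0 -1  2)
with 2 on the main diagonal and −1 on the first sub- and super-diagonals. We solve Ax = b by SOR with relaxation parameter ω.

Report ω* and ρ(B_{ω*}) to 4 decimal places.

½·tridiag(1,0,1) at n=78: λ_k = cos(kπ/79); max |λ| at k=1 ⇒ ρ_J = cos(π/79) ≈ 0.9992.
root = sin(π/79) = 0.03976  (since 1−cos² = sin²).
Young: ω* = 2/(1+√(1−ρ_J²)) = 2/(1+0.03976) = 2/1.03976 = 1.9235.
ρ_SOR = ω* − 1 = 1.9235 − 1 = 0.9235.

ω* = 1.9235, ρ_SOR = 0.9235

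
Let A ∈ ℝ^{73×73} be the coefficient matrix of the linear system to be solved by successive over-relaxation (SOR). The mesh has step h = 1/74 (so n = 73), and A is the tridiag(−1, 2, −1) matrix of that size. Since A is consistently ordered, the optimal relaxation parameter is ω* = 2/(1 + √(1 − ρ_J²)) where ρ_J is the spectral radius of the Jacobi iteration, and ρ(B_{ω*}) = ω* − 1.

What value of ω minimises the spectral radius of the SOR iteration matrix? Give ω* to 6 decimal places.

spectrum of D⁻¹(L+U) = {cos(kπ/74) : 1≤k≤73}; ρ_J = cos(π/74) = 0.999099.
√(1 − cos²(π/74)) = sin(π/74) ≈ 0.0424412.
ω* = 2/(1+0.0424412) = 1.918573
At ω = 1.918573 every |λ(B_ω)| = ω−1, so ρ_SOR = 0.918573.

ω* = 1.918573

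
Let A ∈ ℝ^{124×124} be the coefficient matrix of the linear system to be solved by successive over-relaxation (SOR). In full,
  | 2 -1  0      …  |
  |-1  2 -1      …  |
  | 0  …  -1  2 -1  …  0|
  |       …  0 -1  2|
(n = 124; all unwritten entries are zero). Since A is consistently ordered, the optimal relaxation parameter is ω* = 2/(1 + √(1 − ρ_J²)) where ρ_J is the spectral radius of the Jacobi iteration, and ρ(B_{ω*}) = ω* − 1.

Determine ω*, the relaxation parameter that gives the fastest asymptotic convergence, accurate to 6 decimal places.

With n=124, ρ(Jacobi) = cos(π/125) = 0.999684.
1 − cos²(π/125) = sin²(π/125) ⇒ √(1−ρ_J²) = sin(π/125) = 0.0251301.
ω* = 2 / (1 + 0.0251301) = 2 / 1.0251301 ≈ 1.950972.
ρ_SOR = ω* − 1 = 1.950972 − 1 = 0.950972.

ω* = 1.950972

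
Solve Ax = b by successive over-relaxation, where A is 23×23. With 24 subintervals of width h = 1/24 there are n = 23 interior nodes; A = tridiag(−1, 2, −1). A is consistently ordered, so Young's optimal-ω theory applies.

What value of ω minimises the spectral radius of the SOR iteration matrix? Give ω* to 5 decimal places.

ω* = 1.76909

½·tridiag(1,0,1) at n=23: λ_k = cos(kπ/24); max |λ| at k=1 ⇒ ρ_J = cos(π/24) ≈ 0.99144.
√(1−ρ_J²) simplifies to sin(π/24) = 0.130526.
Young: ω* = 2/(1+√(1−ρ_J²)) = 2/(1+0.130526) = 2/1.130526 = 1.76909.
[ρ_SOR] ω* − 1 = 0.76909.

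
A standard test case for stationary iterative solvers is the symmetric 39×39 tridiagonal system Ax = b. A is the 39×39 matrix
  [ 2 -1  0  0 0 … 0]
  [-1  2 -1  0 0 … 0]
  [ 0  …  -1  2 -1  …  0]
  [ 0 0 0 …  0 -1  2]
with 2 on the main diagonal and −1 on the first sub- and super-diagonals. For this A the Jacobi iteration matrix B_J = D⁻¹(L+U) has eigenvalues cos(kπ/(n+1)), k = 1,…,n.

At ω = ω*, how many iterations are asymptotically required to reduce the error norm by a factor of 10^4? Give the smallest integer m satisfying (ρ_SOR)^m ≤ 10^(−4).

m = 59

spectrum of D⁻¹(L+U) = {cos(kπ/40) : 1≤k≤39}; ρ_J = cos(π/40) = 0.9969173.
1 − cos²(π/40) = sin²(π/40) ⇒ √(1−ρ_J²) = sin(π/40) = 0.0784591.
Then 2/(1+√(1−ρ_J²)) = 2/(1+0.0784591); ω* = 2/1.0784591 = 1.8544978.
ρ_SOR = ω* − 1 = 1.8544978 − 1 = 0.8544978.
(0.8544978)^m ≤ 10^{−4}  ⇒  m·ln(0.8544978) ≤ −4·ln10  ⇒  m ≥ 58.575  ⇒  m = 59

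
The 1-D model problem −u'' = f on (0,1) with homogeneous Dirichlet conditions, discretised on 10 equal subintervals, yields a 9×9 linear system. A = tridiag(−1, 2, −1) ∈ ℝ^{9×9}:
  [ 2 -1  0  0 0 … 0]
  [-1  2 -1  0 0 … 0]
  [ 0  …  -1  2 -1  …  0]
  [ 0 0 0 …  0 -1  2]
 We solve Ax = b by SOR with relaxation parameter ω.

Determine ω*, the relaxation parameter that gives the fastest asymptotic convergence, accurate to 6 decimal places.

[ρ_J] n=9: ρ(B_J) = cos(π/(n+1)) = cos(π/10) = 0.951057.
1 − cos²(π/10) = sin²(π/10) ⇒ √(1−ρ_J²) = sin(π/10) = 0.3090170.
Young: ω* = 2/(1+√(1−ρ_J²)) = 2/(1+0.3090170) = 2/1.3090170 = 1.527864.
[ρ_SOR] ω* − 1 = 0.527864.

ω* = 1.527864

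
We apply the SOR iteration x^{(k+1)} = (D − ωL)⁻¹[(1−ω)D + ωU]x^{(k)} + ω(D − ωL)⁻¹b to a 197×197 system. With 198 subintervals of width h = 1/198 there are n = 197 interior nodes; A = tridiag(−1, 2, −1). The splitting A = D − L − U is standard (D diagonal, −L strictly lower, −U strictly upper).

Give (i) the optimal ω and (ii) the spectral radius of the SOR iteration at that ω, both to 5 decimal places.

ω* = 1.96876, ρ_SOR = 0.96876

n=197: λ(B_J) = 1 − λ(A)/2 = cos(kπ/198); k=1 gives ρ_J = 0.99987.
root = sin(π/198) = 0.015866  (since 1−cos² = sin²).
ω* = 2/(1+0.015866) = 1.96876
ρ_SOR = ω* − 1 = 1.96876 − 1 = 0.96876.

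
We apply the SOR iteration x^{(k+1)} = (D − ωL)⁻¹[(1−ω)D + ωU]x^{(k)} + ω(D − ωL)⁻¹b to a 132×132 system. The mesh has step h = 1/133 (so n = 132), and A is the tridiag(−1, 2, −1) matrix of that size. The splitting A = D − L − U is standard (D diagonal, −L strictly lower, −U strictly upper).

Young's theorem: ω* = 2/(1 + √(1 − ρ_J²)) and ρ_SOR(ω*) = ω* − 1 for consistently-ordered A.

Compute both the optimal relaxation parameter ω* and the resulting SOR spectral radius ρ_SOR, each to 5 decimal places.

n=132: λ(B_J) = 1 − λ(A)/2 = cos(kπ/133); k=1 gives ρ_J = 0.99972.
root = sin(π/133) = 0.023619  (since 1−cos² = sin²).
Then 2/(1+√(1−ρ_J²)) = 2/(1+0.023619); ω* = 2/1.023619 = 1.95385.
At ω = 1.95385 every |λ(B_ω)| = ω−1, so ρ_SOR = 0.95385.

ω* = 1.95385, ρ_SOR = 0.95385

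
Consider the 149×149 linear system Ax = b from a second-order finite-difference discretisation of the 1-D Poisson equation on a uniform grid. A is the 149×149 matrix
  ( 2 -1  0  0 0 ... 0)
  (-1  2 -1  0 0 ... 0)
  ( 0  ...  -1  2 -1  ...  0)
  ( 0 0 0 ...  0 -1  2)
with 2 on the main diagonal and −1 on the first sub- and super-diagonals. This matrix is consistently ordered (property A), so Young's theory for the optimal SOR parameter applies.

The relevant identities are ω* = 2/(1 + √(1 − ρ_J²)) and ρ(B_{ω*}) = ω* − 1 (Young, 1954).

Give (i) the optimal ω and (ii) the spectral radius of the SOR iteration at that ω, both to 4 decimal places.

ω* = 1.9590, ρ_SOR = 0.9590

With n=149, ρ(Jacobi) = cos(π/150) = 0.9998.
1 − cos²(π/150) = sin²(π/150) ⇒ √(1−ρ_J²) = sin(π/150) = 0.02094.
ω* = 2 / (1 + 0.02094) = 2 / 1.02094 ≈ 1.9590.
and ρ(B_{ω*}) = 1.9590 − 1 = 0.9590.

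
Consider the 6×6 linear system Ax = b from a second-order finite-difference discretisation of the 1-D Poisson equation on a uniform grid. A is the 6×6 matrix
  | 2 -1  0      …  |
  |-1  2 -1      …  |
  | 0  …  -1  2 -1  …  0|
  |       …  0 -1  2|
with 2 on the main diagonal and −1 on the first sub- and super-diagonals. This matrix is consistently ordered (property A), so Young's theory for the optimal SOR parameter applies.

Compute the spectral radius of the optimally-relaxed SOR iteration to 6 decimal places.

½·tridiag(1,0,1) at n=6: λ_k = cos(kπ/7); max |λ| at k=1 ⇒ ρ_J = cos(π/7) ≈ 0.900969.
√(1−ρ_J²) = |sin(π/7)| = 0.4338837
So ω* = 2/1.4338837 = 1.394813 (Young).
At ω = 1.394813 every |λ(B_ω)| = ω−1, so ρ_SOR = 0.394813.

ρ_SOR = 0.394813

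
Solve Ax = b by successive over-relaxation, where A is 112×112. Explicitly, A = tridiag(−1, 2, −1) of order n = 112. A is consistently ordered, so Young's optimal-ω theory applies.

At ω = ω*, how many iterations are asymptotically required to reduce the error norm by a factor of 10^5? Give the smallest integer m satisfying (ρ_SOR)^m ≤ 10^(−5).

½·tridiag(1,0,1) at n=112: λ_k = cos(kπ/113); max |λ| at k=1 ⇒ ρ_J = cos(π/113) ≈ 0.9996136.
1 − cos²(π/113) = sin²(π/113) ⇒ √(1−ρ_J²) = sin(π/113) = 0.0277981.
ω* = 2/(1 + 0.0277981) = 2/1.0277981 = 1.9459075.
ρ_SOR = ω* − 1 ≈ 0.9459075.
m ≥ 5·ln10 / (−ln 0.9459075) = 207.027; smallest integer m = 208.

m = 208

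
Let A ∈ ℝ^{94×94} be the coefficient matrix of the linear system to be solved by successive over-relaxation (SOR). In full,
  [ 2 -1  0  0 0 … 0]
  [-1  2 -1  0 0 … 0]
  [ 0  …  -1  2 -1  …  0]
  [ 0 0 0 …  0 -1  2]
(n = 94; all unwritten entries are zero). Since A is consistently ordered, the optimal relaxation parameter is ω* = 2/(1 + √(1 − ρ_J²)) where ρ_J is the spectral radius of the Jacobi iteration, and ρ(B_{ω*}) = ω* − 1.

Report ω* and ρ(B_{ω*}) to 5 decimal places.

spectrum of D⁻¹(L+U) = {cos(kπ/95) : 1≤k≤94}; ρ_J = cos(π/95) = 0.99945.
√(1−ρ_J²) simplifies to sin(π/95) = 0.033063.
ω* = 2/(1+0.033063) = 1.93599
[ρ_SOR] ω* − 1 = 0.93599.

ω* = 1.93599, ρ_SOR = 0.93599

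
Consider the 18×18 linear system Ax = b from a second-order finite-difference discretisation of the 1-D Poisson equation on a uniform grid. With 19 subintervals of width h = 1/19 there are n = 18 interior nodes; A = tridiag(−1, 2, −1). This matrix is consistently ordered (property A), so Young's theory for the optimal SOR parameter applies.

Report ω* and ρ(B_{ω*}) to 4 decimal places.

ρ_J = max_k |cos(kπ/19)| = cos(π/19) = 0.9864
1 − cos²(π/19) = sin²(π/19) ⇒ √(1−ρ_J²) = sin(π/19) = 0.16459.
ω* = 2 / (1 + 0.16459) = 2 / 1.16459 ≈ 1.7173.
At ω = 1.7173 every |λ(B_ω)| = ω−1, so ρ_SOR = 0.7173.

ω* = 1.7173, ρ_SOR = 0.7173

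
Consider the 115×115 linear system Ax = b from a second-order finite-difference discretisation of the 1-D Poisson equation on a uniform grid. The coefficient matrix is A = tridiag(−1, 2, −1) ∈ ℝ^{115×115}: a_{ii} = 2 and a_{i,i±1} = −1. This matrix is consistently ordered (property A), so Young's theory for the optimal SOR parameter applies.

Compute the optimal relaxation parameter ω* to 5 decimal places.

ω* = 1.94727

n=115: λ(B_J) = 1 − λ(A)/2 = cos(kπ/116); k=1 gives ρ_J = 0.99963.
√(1−ρ_J²) simplifies to sin(π/116) = 0.027079.
Then 2/(1+√(1−ρ_J²)) = 2/(1+0.027079); ω* = 2/1.027079 = 1.94727.
ρ(B_{ω*}) = ω*−1 = 0.94727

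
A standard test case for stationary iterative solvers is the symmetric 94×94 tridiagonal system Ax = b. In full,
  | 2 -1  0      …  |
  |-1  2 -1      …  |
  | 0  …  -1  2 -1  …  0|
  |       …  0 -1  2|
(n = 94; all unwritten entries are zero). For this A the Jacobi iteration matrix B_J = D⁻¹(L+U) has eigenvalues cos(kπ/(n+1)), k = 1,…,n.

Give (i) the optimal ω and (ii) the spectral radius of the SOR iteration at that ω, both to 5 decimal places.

ω* = 1.93599, ρ_SOR = 0.93599

With n=94, ρ(Jacobi) = cos(π/95) = 0.99945.
root = sin(π/95) = 0.033063  (since 1−cos² = sin²).
Young: ω* = 2/(1+√(1−ρ_J²)) = 2/(1+0.033063) = 2/1.033063 = 1.93599.
ρ_SOR = ω* − 1 ≈ 0.93599.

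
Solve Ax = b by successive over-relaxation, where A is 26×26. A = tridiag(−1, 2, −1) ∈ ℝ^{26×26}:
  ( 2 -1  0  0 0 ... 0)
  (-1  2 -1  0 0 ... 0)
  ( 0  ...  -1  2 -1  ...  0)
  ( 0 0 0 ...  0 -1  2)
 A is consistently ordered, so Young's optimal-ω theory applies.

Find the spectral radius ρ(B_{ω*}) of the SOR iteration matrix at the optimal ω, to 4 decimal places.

n=26: λ(B_J) = 1 − λ(A)/2 = cos(kπ/27); k=1 gives ρ_J = 0.9932.
1 − cos²(π/27) = sin²(π/27) ⇒ √(1−ρ_J²) = sin(π/27) = 0.11609.
[ω*] 2 ÷ (1 + 0.11609) = 2 ÷ 1.11609 = 1.7920.
ρ_SOR = ω* − 1 = 1.7920 − 1 = 0.7920.

ρ_SOR = 0.7920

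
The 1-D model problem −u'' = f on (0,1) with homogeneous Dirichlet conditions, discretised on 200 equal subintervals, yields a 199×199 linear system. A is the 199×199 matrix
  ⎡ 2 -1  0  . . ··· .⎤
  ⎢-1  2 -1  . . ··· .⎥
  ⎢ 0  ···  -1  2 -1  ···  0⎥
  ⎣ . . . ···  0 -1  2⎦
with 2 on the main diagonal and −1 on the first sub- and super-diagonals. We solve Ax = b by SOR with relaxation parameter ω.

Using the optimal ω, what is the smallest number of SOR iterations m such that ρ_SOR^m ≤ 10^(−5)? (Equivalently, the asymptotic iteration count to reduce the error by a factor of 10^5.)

spectrum of D⁻¹(L+U) = {cos(kπ/200) : 1≤k≤199}; ρ_J = cos(π/200) = 0.9998766.
√(1 − cos²(π/200)) = sin(π/200) ≈ 0.0157073.
ω* = 2/(1 + 0.0157073) = 2/1.0157073 = 1.9690712.
At ω = 1.9690712 every |λ(B_ω)| = ω−1, so ρ_SOR = 0.9690712.
5·ln10 = 11.5129; −ln(0.9690712) = 0.0314172; m = ⌈11.5129/0.0314172⌉ = ⌈366.452⌉ = 367.

m = 367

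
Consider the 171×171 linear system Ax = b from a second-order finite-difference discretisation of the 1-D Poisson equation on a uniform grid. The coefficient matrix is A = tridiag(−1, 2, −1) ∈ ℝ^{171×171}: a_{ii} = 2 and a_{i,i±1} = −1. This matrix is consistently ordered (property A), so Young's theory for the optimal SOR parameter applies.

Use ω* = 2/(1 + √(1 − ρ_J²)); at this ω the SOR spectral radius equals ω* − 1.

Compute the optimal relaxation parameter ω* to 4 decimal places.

With n=171, ρ(Jacobi) = cos(π/172) = 0.9998.
√(1 − cos²(π/172)) = sin(π/172) ≈ 0.01826.
ω* = 2/(1+0.01826) = 1.9641
At ω = 1.9641 every |λ(B_ω)| = ω−1, so ρ_SOR = 0.9641.

ω* = 1.9641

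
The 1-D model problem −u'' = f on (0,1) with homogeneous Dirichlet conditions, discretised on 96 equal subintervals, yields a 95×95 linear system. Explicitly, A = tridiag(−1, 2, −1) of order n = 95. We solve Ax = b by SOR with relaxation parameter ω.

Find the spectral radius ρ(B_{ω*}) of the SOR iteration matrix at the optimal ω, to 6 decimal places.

B_J for the 95×95 system has eigenvalues cos(kπ/96); ρ_J = cos(π/96) = 0.999465.
root = sin(π/96) = 0.0327191  (since 1−cos² = sin²).
ω* = 2 / (1 + 0.0327191) = 2 / 1.0327191 ≈ 1.936635.
[ρ_SOR] ω* − 1 = 0.936635.

ρ_SOR = 0.936635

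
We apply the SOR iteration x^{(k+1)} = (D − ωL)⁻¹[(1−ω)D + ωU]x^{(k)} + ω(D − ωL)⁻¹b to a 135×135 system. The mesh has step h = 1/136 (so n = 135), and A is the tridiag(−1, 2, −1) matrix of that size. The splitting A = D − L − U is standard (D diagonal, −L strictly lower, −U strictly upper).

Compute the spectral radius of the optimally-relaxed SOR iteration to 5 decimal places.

spectrum of D⁻¹(L+U) = {cos(kπ/136) : 1≤k≤135}; ρ_J = cos(π/136) = 0.99973.
√(1−ρ_J²) simplifies to sin(π/136) = 0.023098.
Young: ω* = 2/(1+√(1−ρ_J²)) = 2/(1+0.023098) = 2/1.023098 = 1.95485.
and ρ(B_{ω*}) = 1.95485 − 1 = 0.95485.

ρ_SOR = 0.95485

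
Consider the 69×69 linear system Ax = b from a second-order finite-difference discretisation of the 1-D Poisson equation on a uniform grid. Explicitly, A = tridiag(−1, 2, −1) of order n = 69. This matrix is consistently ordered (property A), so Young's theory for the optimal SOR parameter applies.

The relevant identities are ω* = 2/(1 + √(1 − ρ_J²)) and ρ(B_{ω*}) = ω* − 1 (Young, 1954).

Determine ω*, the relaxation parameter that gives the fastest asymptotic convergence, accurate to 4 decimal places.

B_J for the 69×69 system has eigenvalues cos(kπ/70); ρ_J = cos(π/70) = 0.9990.
1 − cos²(π/70) = sin²(π/70) ⇒ √(1−ρ_J²) = sin(π/70) = 0.04486.
ω* = 2/(1+0.04486) = 1.9141
Hence ρ(B_{ω*}) = 1.9141 − 1 = 0.9141.

ω* = 1.9141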